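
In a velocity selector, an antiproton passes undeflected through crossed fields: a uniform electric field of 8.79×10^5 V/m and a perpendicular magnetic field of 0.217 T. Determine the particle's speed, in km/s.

For zero net force, qE = qvB, so v = E/B.
v = (8.79×10^5) / (0.217) = 4.05×10^6 m/s.

v ≈ 4050 km/s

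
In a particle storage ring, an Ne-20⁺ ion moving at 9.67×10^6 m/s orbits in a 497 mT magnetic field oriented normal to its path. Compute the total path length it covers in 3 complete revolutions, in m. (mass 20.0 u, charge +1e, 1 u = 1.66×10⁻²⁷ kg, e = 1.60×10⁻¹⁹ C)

L ≈ 76.1 m

r = mv/(qB) = 4.04 m, so one revolution covers 2πr = 25.4 m.
In 3 revolutions: L = 3·2πr = 76.1 m.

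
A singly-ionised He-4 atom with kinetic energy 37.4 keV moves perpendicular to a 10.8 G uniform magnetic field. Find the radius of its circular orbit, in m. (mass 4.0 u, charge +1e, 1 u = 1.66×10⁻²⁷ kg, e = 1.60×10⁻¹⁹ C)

r ≈ 51.6 m

Convert the energy: K = 37.4 keV = 5.98×10^-15 J.
v = √(2K/m) = √(2·5.98×10^-15/6.64×10^-27) = 1.34×10^6 m/s.
r = mv/(qB) = (6.64×10^-27)(1.34×10^6) / [(1×1.60×10^-19)(1.08×10^-3)] = 51.6 m.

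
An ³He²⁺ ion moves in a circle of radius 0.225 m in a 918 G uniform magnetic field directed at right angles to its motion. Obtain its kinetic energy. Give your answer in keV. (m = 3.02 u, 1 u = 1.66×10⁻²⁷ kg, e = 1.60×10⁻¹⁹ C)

K ≈ 27.2 keV

v = qBr/m = (2×1.60×10^-19)(0.0918)(0.225) / (5.01×10^-27) = 1.32×10^6 m/s.
K = ½mv² = 0.5·(5.01×10^-27)·(1.32×10^6)² = 4.36×10^-15 J = 27.2 keV.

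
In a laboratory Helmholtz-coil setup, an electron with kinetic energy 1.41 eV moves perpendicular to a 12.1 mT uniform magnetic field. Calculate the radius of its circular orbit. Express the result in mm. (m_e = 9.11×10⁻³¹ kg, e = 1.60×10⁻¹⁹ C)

Convert the energy: K = 1.41 eV = 2.26×10^-19 J.
v = √(2K/m) = √(2·2.26×10^-19/9.11×10^-31) = 7.04×10^5 m/s.
r = mv/(qB) = (9.11×10^-31)(7.04×10^5) / [(1×1.60×10^-19)(0.0121)] = 3.31×10^-4 m.

r ≈ 0.331 mm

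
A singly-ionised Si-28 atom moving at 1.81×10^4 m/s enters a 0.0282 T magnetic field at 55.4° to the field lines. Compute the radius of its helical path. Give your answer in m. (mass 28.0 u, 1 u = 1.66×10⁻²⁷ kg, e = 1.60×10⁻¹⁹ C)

Only the perpendicular component v⊥ = v sin55.4° = 1.49×10^4 m/s is bent by the field.
r = m v⊥ /(qB) = (4.65×10^-26)(1.49×10^4) / [(1×1.60×10^-19)(0.0282)] = 0.153 m.

r ≈ 0.153 m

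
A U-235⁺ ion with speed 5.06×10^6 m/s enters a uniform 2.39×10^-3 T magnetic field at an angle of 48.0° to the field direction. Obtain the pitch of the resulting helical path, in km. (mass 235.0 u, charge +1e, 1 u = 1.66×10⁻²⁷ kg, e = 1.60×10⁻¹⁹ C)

The velocity component along B is v∥ = v cos48.0° = 3.39×10^6 m/s.
The cyclotron period T = 2πm/(qB) = 6.41×10^-3 s is set by m, q, B alone.
Pitch = v∥·T = (3.39×10^6)(6.41×10^-3) = 2.17×10^4 m.

pitch ≈ 21.7 km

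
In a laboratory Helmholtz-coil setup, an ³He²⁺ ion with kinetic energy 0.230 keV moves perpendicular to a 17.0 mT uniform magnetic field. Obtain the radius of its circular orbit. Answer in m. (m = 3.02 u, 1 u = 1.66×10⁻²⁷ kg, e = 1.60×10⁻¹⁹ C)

Convert the energy: K = 0.230 keV = 3.68×10^-17 J.
v = √(2K/m) = √(2·3.68×10^-17/5.01×10^-27) = 1.21×10^5 m/s.
r = mv/(qB) = (5.01×10^-27)(1.21×10^5) / [(2×1.60×10^-19)(0.0170)] = 0.112 m.

r ≈ 0.112 m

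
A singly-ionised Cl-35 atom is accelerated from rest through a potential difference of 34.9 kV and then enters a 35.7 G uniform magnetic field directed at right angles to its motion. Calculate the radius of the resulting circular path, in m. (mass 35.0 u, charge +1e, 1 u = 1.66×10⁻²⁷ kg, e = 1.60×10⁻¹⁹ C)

r ≈ 44.6 m

The kinetic energy gained is K = qV = (1×1.60×10^-19)(3.49×10^4) = 5.58×10^-15 J.
v = √(2K/m) = 4.38×10^5 m/s.
r = mv/(qB) = (5.81×10^-26)(4.38×10^5) / [(1×1.60×10^-19)(3.57×10^-3)] = 44.6 m.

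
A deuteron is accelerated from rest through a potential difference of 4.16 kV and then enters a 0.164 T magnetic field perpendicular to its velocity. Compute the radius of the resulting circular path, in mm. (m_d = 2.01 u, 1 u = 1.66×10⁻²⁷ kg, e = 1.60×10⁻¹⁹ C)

r ≈ 80.3 mm

The kinetic energy gained is K = qV = (1×1.60×10^-19)(4160) = 6.66×10^-16 J.
v = √(2K/m) = 6.32×10^5 m/s.
r = mv/(qB) = (3.34×10^-27)(6.32×10^5) / [(1×1.60×10^-19)(0.164)] = 0.0803 m.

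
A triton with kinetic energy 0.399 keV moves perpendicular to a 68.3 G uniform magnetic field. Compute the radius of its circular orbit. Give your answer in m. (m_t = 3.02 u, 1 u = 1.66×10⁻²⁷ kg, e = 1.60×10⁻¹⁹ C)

Convert the energy: K = 0.399 keV = 6.38×10^-17 J.
v = √(2K/m) = √(2·6.38×10^-17/5.01×10^-27) = 1.60×10^5 m/s.
r = mv/(qB) = (5.01×10^-27)(1.60×10^5) / [(1×1.60×10^-19)(6.83×10^-3)] = 0.732 m.

r ≈ 0.732 m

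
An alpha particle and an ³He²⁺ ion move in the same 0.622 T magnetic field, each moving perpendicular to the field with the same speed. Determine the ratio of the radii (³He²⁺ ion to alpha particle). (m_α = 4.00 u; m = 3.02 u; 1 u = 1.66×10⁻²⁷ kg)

ratio ≈ 0.755

r = mv/(qB) ⇒ at equal v, r ∝ m/q.
r_{³He²⁺ ion}/r_{alpha particle} = 0.755.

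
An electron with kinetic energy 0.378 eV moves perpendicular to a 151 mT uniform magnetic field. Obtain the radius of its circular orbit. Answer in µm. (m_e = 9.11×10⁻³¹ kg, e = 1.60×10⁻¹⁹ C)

Convert the energy: K = 0.378 eV = 6.05×10^-20 J.
v = √(2K/m) = √(2·6.05×10^-20/9.11×10^-31) = 3.64×10^5 m/s.
r = mv/(qB) = (9.11×10^-31)(3.64×10^5) / [(1×1.60×10^-19)(0.151)] = 1.37×10^-5 m.

r ≈ 13.7 µm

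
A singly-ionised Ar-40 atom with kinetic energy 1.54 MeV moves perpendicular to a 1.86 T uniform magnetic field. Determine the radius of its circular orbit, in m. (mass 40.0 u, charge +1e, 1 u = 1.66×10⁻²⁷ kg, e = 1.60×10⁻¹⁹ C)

r ≈ 0.608 m

Convert the energy: K = 1.54 MeV = 2.46×10^-13 J.
v = √(2K/m) = √(2·2.46×10^-13/6.64×10^-26) = 2.72×10^6 m/s.
r = mv/(qB) = (6.64×10^-26)(2.72×10^6) / [(1×1.60×10^-19)(1.86)] = 0.608 m.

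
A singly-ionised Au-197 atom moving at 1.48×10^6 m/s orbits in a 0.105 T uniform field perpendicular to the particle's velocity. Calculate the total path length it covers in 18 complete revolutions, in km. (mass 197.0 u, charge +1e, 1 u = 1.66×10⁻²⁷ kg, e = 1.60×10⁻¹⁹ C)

r = mv/(qB) = 28.8 m, so one revolution covers 2πr = 181 m.
In 18 revolutions: L = 18·2πr = 3260 m.

L ≈ 3.26 km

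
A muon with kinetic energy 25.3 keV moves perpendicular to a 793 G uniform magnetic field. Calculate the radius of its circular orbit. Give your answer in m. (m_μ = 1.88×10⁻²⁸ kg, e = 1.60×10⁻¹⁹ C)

Convert the energy: K = 25.3 keV = 4.05×10^-15 J.
v = √(2K/m) = √(2·4.05×10^-15/1.88×10^-28) = 6.56×10^6 m/s.
r = mv/(qB) = (1.88×10^-28)(6.56×10^6) / [(1×1.60×10^-19)(0.0793)] = 0.0972 m.

r ≈ 0.0972 m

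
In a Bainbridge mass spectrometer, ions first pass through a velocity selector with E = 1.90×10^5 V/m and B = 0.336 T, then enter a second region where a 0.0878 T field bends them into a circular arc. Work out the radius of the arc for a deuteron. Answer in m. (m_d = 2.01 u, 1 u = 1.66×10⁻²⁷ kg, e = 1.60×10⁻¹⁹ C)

r ≈ 0.134 m

The selector passes v = E/B = 1.90×10^5/0.336 = 5.65×10^5 m/s.
In the deflection region, r = mv/(qB₂) = (3.34×10^-27)(5.65×10^5) / [(1×1.60×10^-19)(0.0878)] = 0.134 m.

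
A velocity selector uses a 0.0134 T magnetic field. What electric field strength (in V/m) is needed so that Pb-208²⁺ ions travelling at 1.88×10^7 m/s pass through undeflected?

E ≈ 2.52×10^5 V/m

qE = qvB ⇒ E = vB = (1.88×10^7)(0.0134) = 2.52×10^5 V/m.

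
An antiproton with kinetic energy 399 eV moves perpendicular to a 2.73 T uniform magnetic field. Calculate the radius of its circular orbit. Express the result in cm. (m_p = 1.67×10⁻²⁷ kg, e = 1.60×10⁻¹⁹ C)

r ≈ 0.106 cm

Convert the energy: K = 399 eV = 6.38×10^-17 J.
v = √(2K/m) = √(2·6.38×10^-17/1.67×10^-27) = 2.77×10^5 m/s.
r = mv/(qB) = (1.67×10^-27)(2.77×10^5) / [(1×1.60×10^-19)(2.73)] = 1.06×10^-3 m.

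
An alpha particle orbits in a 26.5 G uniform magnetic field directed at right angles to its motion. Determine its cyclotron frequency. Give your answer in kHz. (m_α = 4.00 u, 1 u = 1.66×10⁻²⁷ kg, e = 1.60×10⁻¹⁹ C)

f ≈ 20.3 kHz

f = qB/(2πm) = (2×1.60×10^-19)(2.65×10^-3) / [2π(6.64×10^-27)] = 2.03×10^4 Hz.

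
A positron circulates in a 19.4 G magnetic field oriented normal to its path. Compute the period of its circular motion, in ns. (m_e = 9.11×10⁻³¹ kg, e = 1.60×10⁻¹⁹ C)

T ≈ 18.4 ns

The cyclotron period is independent of speed: T = 2πm/(qB).
T = 2π(9.11×10^-31) / [(1×1.60×10^-19)(1.94×10^-3)] = 1.84×10^-8 s.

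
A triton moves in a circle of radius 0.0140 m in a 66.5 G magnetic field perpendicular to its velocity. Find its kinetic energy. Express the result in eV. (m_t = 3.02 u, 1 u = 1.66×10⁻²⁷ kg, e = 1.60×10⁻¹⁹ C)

v = qBr/m = (1×1.60×10^-19)(6.65×10^-3)(0.0140) / (5.01×10^-27) = 2970 m/s.
K = ½mv² = 0.5·(5.01×10^-27)·(2970)² = 2.21×10^-20 J = 0.138 eV.

K ≈ 0.138 eV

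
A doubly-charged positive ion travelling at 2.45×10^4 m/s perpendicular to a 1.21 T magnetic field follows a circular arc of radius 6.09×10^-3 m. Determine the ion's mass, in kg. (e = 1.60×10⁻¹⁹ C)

m ≈ 9.62×10^-26 kg

qvB = mv²/r ⇒ m = qBr/v.
m = (2×1.60×10^-19)(1.21)(6.09×10^-3) / (2.45×10^4) = 9.62×10^-26 kg.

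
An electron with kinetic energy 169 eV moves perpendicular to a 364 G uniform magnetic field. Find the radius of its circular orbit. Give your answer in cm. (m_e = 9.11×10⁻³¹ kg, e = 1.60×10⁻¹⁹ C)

r ≈ 0.121 cm

Convert the energy: K = 169 eV = 2.70×10^-17 J.
v = √(2K/m) = √(2·2.70×10^-17/9.11×10^-31) = 7.70×10^6 m/s.
r = mv/(qB) = (9.11×10^-31)(7.70×10^6) / [(1×1.60×10^-19)(0.0364)] = 1.21×10^-3 m.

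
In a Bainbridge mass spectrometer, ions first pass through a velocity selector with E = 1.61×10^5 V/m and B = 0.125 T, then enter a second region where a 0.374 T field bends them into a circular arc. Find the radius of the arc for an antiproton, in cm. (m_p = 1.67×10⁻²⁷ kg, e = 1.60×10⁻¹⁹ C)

r ≈ 3.59 cm

The selector passes v = E/B = 1.61×10^5/0.125 = 1.29×10^6 m/s.
In the deflection region, r = mv/(qB₂) = (1.67×10^-27)(1.29×10^6) / [(1×1.60×10^-19)(0.374)] = 0.0359 m.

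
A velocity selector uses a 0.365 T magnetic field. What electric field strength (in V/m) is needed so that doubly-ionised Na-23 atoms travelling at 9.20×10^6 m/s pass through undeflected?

qE = qvB ⇒ E = vB = (9.20×10^6)(0.365) = 3.36×10^6 V/m.

E ≈ 3.36×10^6 V/m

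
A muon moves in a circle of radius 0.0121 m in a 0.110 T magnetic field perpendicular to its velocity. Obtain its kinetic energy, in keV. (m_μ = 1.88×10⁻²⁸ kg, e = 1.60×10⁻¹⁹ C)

K ≈ 0.754 keV

v = qBr/m = (1×1.60×10^-19)(0.110)(0.0121) / (1.88×10^-28) = 1.13×10^6 m/s.
K = ½mv² = 0.5·(1.88×10^-28)·(1.13×10^6)² = 1.21×10^-16 J = 0.754 keV.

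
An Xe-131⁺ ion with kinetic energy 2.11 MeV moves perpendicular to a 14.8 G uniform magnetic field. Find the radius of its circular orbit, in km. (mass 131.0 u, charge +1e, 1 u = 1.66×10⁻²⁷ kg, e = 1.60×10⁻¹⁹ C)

Convert the energy: K = 2.11 MeV = 3.38×10^-13 J.
v = √(2K/m) = √(2·3.38×10^-13/2.17×10^-25) = 1.76×10^6 m/s.
r = mv/(qB) = (2.17×10^-25)(1.76×10^6) / [(1×1.60×10^-19)(1.48×10^-3)] = 1620 m.

r ≈ 1.62 km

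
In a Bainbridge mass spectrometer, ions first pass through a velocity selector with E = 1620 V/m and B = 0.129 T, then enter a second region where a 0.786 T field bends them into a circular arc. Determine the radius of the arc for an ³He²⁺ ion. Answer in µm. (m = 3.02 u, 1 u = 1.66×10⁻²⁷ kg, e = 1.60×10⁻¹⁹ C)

The selector passes v = E/B = 1620/0.129 = 1.26×10^4 m/s.
In the deflection region, r = mv/(qB₂) = (5.01×10^-27)(1.26×10^4) / [(2×1.60×10^-19)(0.786)] = 2.50×10^-4 m.

r ≈ 250 µm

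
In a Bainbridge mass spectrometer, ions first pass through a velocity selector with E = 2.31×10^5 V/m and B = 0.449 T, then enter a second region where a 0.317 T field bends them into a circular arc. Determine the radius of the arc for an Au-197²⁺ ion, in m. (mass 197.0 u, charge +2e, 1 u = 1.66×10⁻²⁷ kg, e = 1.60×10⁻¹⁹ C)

r ≈ 1.66 m

The selector passes v = E/B = 2.31×10^5/0.449 = 5.14×10^5 m/s.
In the deflection region, r = mv/(qB₂) = (3.27×10^-25)(5.14×10^5) / [(2×1.60×10^-19)(0.317)] = 1.66 m.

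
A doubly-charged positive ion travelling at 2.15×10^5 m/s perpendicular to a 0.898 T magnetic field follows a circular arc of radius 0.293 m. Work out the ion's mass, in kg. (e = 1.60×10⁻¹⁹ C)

qvB = mv²/r ⇒ m = qBr/v.
m = (2×1.60×10^-19)(0.898)(0.293) / (2.15×10^5) = 3.92×10^-25 kg.

m ≈ 3.92×10^-25 kg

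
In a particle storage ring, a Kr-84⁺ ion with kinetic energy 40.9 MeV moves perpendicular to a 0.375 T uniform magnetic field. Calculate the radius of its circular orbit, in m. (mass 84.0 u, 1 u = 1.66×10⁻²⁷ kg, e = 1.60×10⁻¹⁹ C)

r ≈ 22.5 m

Convert the energy: K = 40.9 MeV = 6.54×10^-12 J.
v = √(2K/m) = √(2·6.54×10^-12/1.39×10^-25) = 9.69×10^6 m/s.
r = mv/(qB) = (1.39×10^-25)(9.69×10^6) / [(1×1.60×10^-19)(0.375)] = 22.5 m.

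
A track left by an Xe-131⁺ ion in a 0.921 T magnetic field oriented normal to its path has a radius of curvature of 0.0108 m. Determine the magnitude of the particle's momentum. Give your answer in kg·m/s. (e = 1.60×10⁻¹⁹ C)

p ≈ 1.59×10^-21 kg·m/s

Since qvB = mv²/r, the momentum p = mv = qBr.
p = (1×1.60×10^-19)(0.921)(0.0108) = 1.59×10^-21 kg·m/s.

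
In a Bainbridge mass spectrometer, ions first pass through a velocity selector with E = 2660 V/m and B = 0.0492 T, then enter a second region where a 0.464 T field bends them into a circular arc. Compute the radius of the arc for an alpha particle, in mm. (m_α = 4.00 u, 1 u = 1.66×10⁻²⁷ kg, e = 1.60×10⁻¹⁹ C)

r ≈ 2.42 mm

The selector passes v = E/B = 2660/0.0492 = 5.41×10^4 m/s.
In the deflection region, r = mv/(qB₂) = (6.64×10^-27)(5.41×10^4) / [(2×1.60×10^-19)(0.464)] = 2.42×10^-3 m.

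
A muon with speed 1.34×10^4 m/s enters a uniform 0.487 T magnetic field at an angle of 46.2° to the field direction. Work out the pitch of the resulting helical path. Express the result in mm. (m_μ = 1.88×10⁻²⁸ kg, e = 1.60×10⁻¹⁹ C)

The velocity component along B is v∥ = v cos46.2° = 9270 m/s.
The cyclotron period T = 2πm/(qB) = 1.52×10^-8 s is set by m, q, B alone.
Pitch = v∥·T = (9270)(1.52×10^-8) = 1.41×10^-4 m.

pitch ≈ 0.141 mm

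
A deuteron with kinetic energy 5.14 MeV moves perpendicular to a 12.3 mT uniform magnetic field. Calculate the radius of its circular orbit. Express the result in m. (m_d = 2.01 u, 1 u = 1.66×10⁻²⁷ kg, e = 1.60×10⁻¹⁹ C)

r ≈ 37.6 m

Convert the energy: K = 5.14 MeV = 8.22×10^-13 J.
v = √(2K/m) = √(2·8.22×10^-13/3.34×10^-27) = 2.22×10^7 m/s.
r = mv/(qB) = (3.34×10^-27)(2.22×10^7) / [(1×1.60×10^-19)(0.0123)] = 37.6 m.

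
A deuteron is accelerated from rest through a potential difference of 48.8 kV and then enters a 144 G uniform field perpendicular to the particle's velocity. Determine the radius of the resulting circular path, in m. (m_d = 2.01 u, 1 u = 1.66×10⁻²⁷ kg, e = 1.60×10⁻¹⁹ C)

The kinetic energy gained is K = qV = (1×1.60×10^-19)(4.88×10^4) = 7.81×10^-15 J.
v = √(2K/m) = 2.16×10^6 m/s.
r = mv/(qB) = (3.34×10^-27)(2.16×10^6) / [(1×1.60×10^-19)(0.0144)] = 3.13 m.

r ≈ 3.13 m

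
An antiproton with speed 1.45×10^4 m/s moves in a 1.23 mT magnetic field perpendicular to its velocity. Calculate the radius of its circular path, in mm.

r ≈ 123 mm

The magnetic force provides the centripetal force: qvB = mv²/r, so r = mv/(qB).
r = (1.67×10^-27 kg)(1.45×10^4 m/s) / [(1×1.60×10^-19 C)(1.23×10^-3 T)] = 0.123 m.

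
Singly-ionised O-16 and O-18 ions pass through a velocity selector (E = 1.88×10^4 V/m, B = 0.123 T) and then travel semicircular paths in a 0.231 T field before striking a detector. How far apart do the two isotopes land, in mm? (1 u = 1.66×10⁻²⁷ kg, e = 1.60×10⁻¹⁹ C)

Δd ≈ 27.5 mm

Both emerge at v = E/B₁ = 1.53×10^5 m/s.
r = mv/(qB₂), so r₁ = 0.1098 m and r₂ = 0.1236 m, giving Δr = 0.0137 m.
After a semicircle each ion lands a diameter 2r from the entry slit, so the separation is 2Δr = 0.0275 m.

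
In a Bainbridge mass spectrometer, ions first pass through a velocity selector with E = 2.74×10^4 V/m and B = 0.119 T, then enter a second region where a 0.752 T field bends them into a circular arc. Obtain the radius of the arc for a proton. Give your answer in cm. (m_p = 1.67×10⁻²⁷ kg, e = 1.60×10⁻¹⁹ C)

r ≈ 0.320 cm

The selector passes v = E/B = 2.74×10^4/0.119 = 2.30×10^5 m/s.
In the deflection region, r = mv/(qB₂) = (1.67×10^-27)(2.30×10^5) / [(1×1.60×10^-19)(0.752)] = 3.20×10^-3 m.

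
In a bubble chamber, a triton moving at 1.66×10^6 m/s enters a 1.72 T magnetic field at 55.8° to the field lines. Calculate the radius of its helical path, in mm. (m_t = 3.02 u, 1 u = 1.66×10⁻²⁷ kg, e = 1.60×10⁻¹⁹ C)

r ≈ 25.0 mm

Only the perpendicular component v⊥ = v sin55.8° = 1.37×10^6 m/s is bent by the field.
r = m v⊥ /(qB) = (5.01×10^-27)(1.37×10^6) / [(1×1.60×10^-19)(1.72)] = 0.0250 m.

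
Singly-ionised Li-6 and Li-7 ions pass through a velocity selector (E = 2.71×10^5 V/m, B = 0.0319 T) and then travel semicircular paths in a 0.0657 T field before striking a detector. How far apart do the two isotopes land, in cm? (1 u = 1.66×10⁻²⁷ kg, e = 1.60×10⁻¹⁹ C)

Δd ≈ 268 cm

Both emerge at v = E/B₁ = 8.50×10^6 m/s.
r = mv/(qB₂), so r₁ = 8.05 m and r₂ = 9.39 m, giving Δr = 1.34 m.
After a semicircle each ion lands a diameter 2r from the entry slit, so the separation is 2Δr = 2.68 m.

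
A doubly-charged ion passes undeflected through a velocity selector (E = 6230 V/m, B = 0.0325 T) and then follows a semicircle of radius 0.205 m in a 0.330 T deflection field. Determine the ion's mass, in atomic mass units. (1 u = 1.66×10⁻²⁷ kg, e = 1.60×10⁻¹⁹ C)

m ≈ 68.0 u

v = E/B₁ = 1.92×10^5 m/s.
From r = mv/(qB₂), m = qB₂r/v = (2×1.60×10^-19)(0.330)(0.205) / (1.92×10^5) = 1.13×10^-25 kg.
In atomic mass units: m = 1.13×10^-25 / 1.66×10^-27 = 68.0 u.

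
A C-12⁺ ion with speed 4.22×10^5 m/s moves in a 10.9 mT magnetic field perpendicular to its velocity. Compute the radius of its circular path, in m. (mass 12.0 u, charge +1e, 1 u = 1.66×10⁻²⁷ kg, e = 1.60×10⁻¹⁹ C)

The magnetic force provides the centripetal force: qvB = mv²/r, so r = mv/(qB).
r = (1.99×10^-26 kg)(4.22×10^5 m/s) / [(1×1.60×10^-19 C)(0.0109 T)] = 4.82 m.

r ≈ 4.82 m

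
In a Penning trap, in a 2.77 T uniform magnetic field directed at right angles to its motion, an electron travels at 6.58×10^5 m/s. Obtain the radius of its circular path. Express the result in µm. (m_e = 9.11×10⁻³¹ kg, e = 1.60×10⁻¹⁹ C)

r ≈ 1.35 µm

The magnetic force provides the centripetal force: qvB = mv²/r, so r = mv/(qB).
r = (9.11×10^-31 kg)(6.58×10^5 m/s) / [(1×1.60×10^-19 C)(2.77 T)] = 1.35×10^-6 m.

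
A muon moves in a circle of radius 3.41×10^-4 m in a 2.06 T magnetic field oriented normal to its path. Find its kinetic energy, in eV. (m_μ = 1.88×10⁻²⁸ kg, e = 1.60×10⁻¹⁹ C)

v = qBr/m = (1×1.60×10^-19)(2.06)(3.41×10^-4) / (1.88×10^-28) = 5.98×10^5 m/s.
K = ½mv² = 0.5·(1.88×10^-28)·(5.98×10^5)² = 3.36×10^-17 J = 210 eV.

K ≈ 210 eV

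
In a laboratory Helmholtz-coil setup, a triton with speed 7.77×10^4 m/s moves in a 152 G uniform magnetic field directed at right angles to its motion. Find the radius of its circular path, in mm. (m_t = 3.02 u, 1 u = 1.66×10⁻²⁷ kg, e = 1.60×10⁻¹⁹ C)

r ≈ 160 mm

The magnetic force provides the centripetal force: qvB = mv²/r, so r = mv/(qB).
r = (5.01×10^-27 kg)(7.77×10^4 m/s) / [(1×1.60×10^-19 C)(0.0152 T)] = 0.160 m.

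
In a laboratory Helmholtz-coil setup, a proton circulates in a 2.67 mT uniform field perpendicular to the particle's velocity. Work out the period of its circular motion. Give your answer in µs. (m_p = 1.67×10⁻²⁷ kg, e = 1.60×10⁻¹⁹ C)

The cyclotron period is independent of speed: T = 2πm/(qB).
T = 2π(1.67×10^-27) / [(1×1.60×10^-19)(2.67×10^-3)] = 2.46×10^-5 s.

T ≈ 24.6 µs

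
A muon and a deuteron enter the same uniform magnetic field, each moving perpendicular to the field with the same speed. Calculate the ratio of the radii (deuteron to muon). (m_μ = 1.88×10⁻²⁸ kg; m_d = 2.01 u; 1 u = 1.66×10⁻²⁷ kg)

ratio ≈ 17.7

r = mv/(qB) ⇒ at equal v, r ∝ m/q.
r_{deuteron}/r_{muon} = 17.7.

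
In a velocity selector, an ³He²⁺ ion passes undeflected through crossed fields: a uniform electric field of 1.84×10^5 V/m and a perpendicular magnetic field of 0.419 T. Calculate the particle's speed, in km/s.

v ≈ 439 km/s

For zero net force, qE = qvB, so v = E/B.
v = (1.84×10^5) / (0.419) = 4.39×10^5 m/s.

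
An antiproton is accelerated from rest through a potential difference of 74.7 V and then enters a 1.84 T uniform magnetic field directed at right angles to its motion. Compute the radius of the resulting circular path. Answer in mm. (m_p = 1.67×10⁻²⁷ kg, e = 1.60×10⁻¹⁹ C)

r ≈ 0.679 mm

The kinetic energy gained is K = qV = (1×1.60×10^-19)(74.7) = 1.20×10^-17 J.
v = √(2K/m) = 1.20×10^5 m/s.
r = mv/(qB) = (1.67×10^-27)(1.20×10^5) / [(1×1.60×10^-19)(1.84)] = 6.79×10^-4 m.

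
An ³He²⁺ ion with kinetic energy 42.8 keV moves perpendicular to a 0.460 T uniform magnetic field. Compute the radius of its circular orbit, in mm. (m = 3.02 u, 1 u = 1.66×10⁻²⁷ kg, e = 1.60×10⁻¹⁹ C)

r ≈ 56.3 mm

Convert the energy: K = 42.8 keV = 6.85×10^-15 J.
v = √(2K/m) = √(2·6.85×10^-15/5.01×10^-27) = 1.65×10^6 m/s.
r = mv/(qB) = (5.01×10^-27)(1.65×10^6) / [(2×1.60×10^-19)(0.460)] = 0.0563 m.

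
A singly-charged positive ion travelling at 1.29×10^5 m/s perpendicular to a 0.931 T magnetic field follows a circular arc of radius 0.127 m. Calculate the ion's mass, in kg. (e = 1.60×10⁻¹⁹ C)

m ≈ 1.47×10^-25 kg

qvB = mv²/r ⇒ m = qBr/v.
m = (1×1.60×10^-19)(0.931)(0.127) / (1.29×10^5) = 1.47×10^-25 kg.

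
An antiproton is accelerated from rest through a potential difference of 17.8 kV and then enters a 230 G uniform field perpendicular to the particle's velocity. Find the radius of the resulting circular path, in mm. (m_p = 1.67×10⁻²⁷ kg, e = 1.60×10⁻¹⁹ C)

The kinetic energy gained is K = qV = (1×1.60×10^-19)(1.78×10^4) = 2.85×10^-15 J.
v = √(2K/m) = 1.85×10^6 m/s.
r = mv/(qB) = (1.67×10^-27)(1.85×10^6) / [(1×1.60×10^-19)(0.0230)] = 0.838 m.

r ≈ 838 mm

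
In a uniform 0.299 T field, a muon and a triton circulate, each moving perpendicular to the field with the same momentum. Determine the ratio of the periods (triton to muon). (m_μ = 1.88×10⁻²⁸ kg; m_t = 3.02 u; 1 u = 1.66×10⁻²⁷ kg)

T = 2πm/(qB) is independent of speed, so T₂/T₁ = (m₂/q₂)/(m₁/q₁).
T_{triton}/T_{muon} = (5.01×10^-27/1e) / (1.88×10^-28/1e) = 26.7.

ratio ≈ 26.7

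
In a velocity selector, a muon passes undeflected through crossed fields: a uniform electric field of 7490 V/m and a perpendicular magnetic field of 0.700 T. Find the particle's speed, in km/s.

For zero net force, qE = qvB, so v = E/B.
v = (7490) / (0.700) = 1.07×10^4 m/s.

v ≈ 10.7 km/s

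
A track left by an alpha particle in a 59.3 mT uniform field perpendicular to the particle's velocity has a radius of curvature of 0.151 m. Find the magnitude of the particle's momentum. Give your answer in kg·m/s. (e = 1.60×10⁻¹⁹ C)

p ≈ 2.87×10^-21 kg·m/s

Since qvB = mv²/r, the momentum p = mv = qBr.
p = (2×1.60×10^-19)(0.0593)(0.151) = 2.87×10^-21 kg·m/s.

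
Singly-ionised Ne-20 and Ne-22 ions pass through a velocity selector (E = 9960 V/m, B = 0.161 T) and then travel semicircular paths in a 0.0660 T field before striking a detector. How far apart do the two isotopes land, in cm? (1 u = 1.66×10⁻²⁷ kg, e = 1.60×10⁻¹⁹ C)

Both emerge at v = E/B₁ = 6.19×10^4 m/s.
r = mv/(qB₂), so r₁ = 0.1945 m and r₂ = 0.2139 m, giving Δr = 0.0194 m.
After a semicircle each ion lands a diameter 2r from the entry slit, so the separation is 2Δr = 0.0389 m.

Δd ≈ 3.89 cm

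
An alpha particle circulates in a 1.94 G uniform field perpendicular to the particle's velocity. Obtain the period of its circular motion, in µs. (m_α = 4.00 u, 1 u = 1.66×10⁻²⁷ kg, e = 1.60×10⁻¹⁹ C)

The cyclotron period is independent of speed: T = 2πm/(qB).
T = 2π(6.64×10^-27) / [(2×1.60×10^-19)(1.94×10^-4)] = 6.72×10^-4 s.

T ≈ 672 µs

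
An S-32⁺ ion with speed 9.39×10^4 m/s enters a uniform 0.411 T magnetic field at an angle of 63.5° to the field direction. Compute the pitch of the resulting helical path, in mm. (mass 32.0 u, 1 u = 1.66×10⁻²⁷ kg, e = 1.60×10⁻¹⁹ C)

pitch ≈ 213 mm

The velocity component along B is v∥ = v cos63.5° = 4.19×10^4 m/s.
The cyclotron period T = 2πm/(qB) = 5.08×10^-6 s is set by m, q, B alone.
Pitch = v∥·T = (4.19×10^4)(5.08×10^-6) = 0.213 m.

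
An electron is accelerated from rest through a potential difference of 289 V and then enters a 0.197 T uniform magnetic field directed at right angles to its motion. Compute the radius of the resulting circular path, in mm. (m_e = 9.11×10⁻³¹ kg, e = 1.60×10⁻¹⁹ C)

The kinetic energy gained is K = qV = (1×1.60×10^-19)(289) = 4.62×10^-17 J.
v = √(2K/m) = 1.01×10^7 m/s.
r = mv/(qB) = (9.11×10^-31)(1.01×10^7) / [(1×1.60×10^-19)(0.197)] = 2.91×10^-4 m.

r ≈ 0.291 mm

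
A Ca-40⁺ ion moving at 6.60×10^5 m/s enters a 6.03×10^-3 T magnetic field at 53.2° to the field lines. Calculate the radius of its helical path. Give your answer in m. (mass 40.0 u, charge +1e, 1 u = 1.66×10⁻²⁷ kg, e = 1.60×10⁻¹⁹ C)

Only the perpendicular component v⊥ = v sin53.2° = 5.28×10^5 m/s is bent by the field.
r = m v⊥ /(qB) = (6.64×10^-26)(5.28×10^5) / [(1×1.60×10^-19)(6.03×10^-3)] = 36.4 m.

r ≈ 36.4 m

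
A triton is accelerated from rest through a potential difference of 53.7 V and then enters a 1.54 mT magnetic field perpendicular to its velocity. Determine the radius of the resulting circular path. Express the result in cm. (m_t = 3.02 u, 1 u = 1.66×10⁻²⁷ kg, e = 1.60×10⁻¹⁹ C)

The kinetic energy gained is K = qV = (1×1.60×10^-19)(53.7) = 8.59×10^-18 J.
v = √(2K/m) = 5.85×10^4 m/s.
r = mv/(qB) = (5.01×10^-27)(5.85×10^4) / [(1×1.60×10^-19)(1.54×10^-3)] = 1.19 m.

r ≈ 119 cm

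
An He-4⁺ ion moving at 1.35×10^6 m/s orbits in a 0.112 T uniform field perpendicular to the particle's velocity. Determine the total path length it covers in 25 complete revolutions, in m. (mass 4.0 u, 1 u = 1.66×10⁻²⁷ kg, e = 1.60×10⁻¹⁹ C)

L ≈ 78.6 m

r = mv/(qB) = 0.500 m, so one revolution covers 2πr = 3.14 m.
In 25 revolutions: L = 25·2πr = 78.6 m.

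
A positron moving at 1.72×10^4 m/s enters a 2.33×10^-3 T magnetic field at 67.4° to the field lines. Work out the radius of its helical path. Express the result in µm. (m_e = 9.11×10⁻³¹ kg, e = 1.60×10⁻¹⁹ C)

r ≈ 38.8 µm

Only the perpendicular component v⊥ = v sin67.4° = 1.59×10^4 m/s is bent by the field.
r = m v⊥ /(qB) = (9.11×10^-31)(1.59×10^4) / [(1×1.60×10^-19)(2.33×10^-3)] = 3.88×10^-5 m.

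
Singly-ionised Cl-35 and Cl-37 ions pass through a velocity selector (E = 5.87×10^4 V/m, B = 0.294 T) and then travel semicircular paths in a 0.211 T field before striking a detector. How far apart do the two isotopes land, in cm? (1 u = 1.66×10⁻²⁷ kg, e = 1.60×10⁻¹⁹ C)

Both emerge at v = E/B₁ = 2.00×10^5 m/s.
r = mv/(qB₂), so r₁ = 0.3436 m and r₂ = 0.3632 m, giving Δr = 0.0196 m.
After a semicircle each ion lands a diameter 2r from the entry slit, so the separation is 2Δr = 0.0393 m.

Δd ≈ 3.93 cm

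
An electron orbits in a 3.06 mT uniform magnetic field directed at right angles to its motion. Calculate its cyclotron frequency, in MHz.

f ≈ 85.5 MHz

f = qB/(2πm) = (1×1.60×10^-19)(3.06×10^-3) / [2π(9.11×10^-31)] = 8.55×10^7 Hz.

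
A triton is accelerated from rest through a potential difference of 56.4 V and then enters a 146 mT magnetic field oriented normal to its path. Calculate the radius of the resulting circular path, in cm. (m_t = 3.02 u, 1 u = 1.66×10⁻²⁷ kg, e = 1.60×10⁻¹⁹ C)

The kinetic energy gained is K = qV = (1×1.60×10^-19)(56.4) = 9.02×10^-18 J.
v = √(2K/m) = 6.00×10^4 m/s.
r = mv/(qB) = (5.01×10^-27)(6.00×10^4) / [(1×1.60×10^-19)(0.146)] = 0.0129 m.

r ≈ 1.29 cm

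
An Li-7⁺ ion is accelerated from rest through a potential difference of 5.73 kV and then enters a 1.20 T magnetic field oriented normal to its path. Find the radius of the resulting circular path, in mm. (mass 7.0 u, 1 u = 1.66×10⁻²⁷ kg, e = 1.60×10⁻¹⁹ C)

The kinetic energy gained is K = qV = (1×1.60×10^-19)(5730) = 9.17×10^-16 J.
v = √(2K/m) = 3.97×10^5 m/s.
r = mv/(qB) = (1.16×10^-26)(3.97×10^5) / [(1×1.60×10^-19)(1.20)] = 0.0240 m.

r ≈ 24.0 mm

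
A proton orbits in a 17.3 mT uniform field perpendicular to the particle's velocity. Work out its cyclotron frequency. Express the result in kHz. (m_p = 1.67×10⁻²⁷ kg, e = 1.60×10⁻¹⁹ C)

f = qB/(2πm) = (1×1.60×10^-19)(0.0173) / [2π(1.67×10^-27)] = 2.64×10^5 Hz.

f ≈ 264 kHz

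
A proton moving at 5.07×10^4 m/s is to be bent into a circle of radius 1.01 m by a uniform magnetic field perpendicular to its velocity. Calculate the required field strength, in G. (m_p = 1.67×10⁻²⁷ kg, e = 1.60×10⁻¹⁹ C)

B ≈ 5.24 G

qvB = mv²/r gives B = mv/(qr).
B = (1.67×10^-27)(5.07×10^4) / [(1×1.60×10^-19)(1.01)] = 5.24×10^-4 T.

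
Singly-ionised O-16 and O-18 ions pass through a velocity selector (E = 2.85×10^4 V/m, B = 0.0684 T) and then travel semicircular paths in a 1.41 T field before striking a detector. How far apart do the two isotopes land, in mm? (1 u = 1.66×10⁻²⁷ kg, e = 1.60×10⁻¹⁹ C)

Both emerge at v = E/B₁ = 4.17×10^5 m/s.
r = mv/(qB₂), so r₁ = 0.04905 m and r₂ = 0.05519 m, giving Δr = 6.13×10^-3 m.
After a semicircle each ion lands a diameter 2r from the entry slit, so the separation is 2Δr = 0.0123 m.

Δd ≈ 12.3 mm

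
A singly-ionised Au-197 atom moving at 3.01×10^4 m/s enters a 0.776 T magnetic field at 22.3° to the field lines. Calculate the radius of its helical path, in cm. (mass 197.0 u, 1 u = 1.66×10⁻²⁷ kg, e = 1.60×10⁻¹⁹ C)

Only the perpendicular component v⊥ = v sin22.3° = 1.14×10^4 m/s is bent by the field.
r = m v⊥ /(qB) = (3.27×10^-25)(1.14×10^4) / [(1×1.60×10^-19)(0.776)] = 0.0301 m.

r ≈ 3.01 cm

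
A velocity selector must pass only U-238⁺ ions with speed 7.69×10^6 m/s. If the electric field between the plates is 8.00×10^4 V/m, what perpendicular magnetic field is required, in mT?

qE = qvB ⇒ B = E/v = (8.00×10^4) / (7.69×10^6) = 0.0104 T.

B ≈ 10.4 mT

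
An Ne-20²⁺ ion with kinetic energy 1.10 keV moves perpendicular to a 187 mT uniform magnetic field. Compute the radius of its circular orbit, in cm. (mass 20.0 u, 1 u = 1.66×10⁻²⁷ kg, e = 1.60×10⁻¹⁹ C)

Convert the energy: K = 1.10 keV = 1.76×10^-16 J.
v = √(2K/m) = √(2·1.76×10^-16/3.32×10^-26) = 1.03×10^5 m/s.
r = mv/(qB) = (3.32×10^-26)(1.03×10^5) / [(2×1.60×10^-19)(0.187)] = 0.0571 m.

r ≈ 5.71 cm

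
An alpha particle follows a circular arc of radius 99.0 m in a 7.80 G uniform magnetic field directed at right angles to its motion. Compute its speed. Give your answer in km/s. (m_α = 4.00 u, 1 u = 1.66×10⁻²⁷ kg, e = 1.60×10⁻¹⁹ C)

v ≈ 3720 km/s

From qvB = mv²/r, v = qBr/m.
v = (2×1.60×10^-19)(7.80×10^-4)(99.0) / (6.64×10^-27) = 3.72×10^6 m/s.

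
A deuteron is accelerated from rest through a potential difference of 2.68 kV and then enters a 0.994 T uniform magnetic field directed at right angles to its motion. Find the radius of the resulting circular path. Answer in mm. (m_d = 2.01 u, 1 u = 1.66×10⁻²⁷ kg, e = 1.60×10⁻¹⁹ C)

The kinetic energy gained is K = qV = (1×1.60×10^-19)(2680) = 4.29×10^-16 J.
v = √(2K/m) = 5.07×10^5 m/s.
r = mv/(qB) = (3.34×10^-27)(5.07×10^5) / [(1×1.60×10^-19)(0.994)] = 0.0106 m.

r ≈ 10.6 mm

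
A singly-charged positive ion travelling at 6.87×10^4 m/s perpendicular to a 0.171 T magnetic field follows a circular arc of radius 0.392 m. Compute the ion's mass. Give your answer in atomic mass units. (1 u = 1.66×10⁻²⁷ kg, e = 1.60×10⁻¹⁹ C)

qvB = mv²/r ⇒ m = qBr/v.
m = (1×1.60×10^-19)(0.171)(0.392) / (6.87×10^4) = 1.56×10^-25 kg = 94.0 u.

m ≈ 94.0 u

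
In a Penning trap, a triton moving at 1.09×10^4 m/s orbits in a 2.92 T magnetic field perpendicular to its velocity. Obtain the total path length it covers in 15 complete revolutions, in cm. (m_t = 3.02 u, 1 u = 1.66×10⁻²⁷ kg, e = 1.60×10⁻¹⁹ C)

L ≈ 1.10 cm

r = mv/(qB) = 1.17×10^-4 m, so one revolution covers 2πr = 7.35×10^-4 m.
In 15 revolutions: L = 15·2πr = 0.0110 m.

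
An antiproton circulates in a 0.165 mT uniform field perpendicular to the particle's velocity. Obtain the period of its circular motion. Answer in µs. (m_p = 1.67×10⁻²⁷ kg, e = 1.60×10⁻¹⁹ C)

The cyclotron period is independent of speed: T = 2πm/(qB).
T = 2π(1.67×10^-27) / [(1×1.60×10^-19)(1.65×10^-4)] = 3.97×10^-4 s.

T ≈ 397 µs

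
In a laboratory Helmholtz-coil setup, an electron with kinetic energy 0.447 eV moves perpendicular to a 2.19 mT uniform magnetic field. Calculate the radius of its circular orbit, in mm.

r ≈ 1.03 mm

Convert the energy: K = 0.447 eV = 7.15×10^-20 J.
v = √(2K/m) = √(2·7.15×10^-20/9.11×10^-31) = 3.96×10^5 m/s.
r = mv/(qB) = (9.11×10^-31)(3.96×10^5) / [(1×1.60×10^-19)(2.19×10^-3)] = 1.03×10^-3 m.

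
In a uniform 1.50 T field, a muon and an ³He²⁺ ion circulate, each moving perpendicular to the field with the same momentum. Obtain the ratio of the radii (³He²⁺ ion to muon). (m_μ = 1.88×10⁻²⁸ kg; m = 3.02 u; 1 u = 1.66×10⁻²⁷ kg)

r = p/(qB) ⇒ at equal p, r ∝ 1/q.
r_{³He²⁺ ion}/r_{muon} = 0.500.

ratio ≈ 0.500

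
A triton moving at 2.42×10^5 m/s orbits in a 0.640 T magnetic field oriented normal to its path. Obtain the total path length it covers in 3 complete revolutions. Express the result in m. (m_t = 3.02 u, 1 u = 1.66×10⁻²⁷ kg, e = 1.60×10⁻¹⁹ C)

r = mv/(qB) = 0.0118 m, so one revolution covers 2πr = 0.0744 m.
In 3 revolutions: L = 3·2πr = 0.223 m.

L ≈ 0.223 m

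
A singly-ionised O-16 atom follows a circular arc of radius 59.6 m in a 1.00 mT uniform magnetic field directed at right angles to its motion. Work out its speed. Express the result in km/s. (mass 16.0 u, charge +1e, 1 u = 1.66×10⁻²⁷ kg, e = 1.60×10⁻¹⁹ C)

From qvB = mv²/r, v = qBr/m.
v = (1×1.60×10^-19)(1.00×10^-3)(59.6) / (2.66×10^-26) = 3.59×10^5 m/s.

v ≈ 359 km/s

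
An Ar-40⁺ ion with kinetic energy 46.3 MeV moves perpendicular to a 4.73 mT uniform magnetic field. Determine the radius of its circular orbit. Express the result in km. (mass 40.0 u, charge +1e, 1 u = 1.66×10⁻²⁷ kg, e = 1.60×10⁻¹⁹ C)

Convert the energy: K = 46.3 MeV = 7.41×10^-12 J.
v = √(2K/m) = √(2·7.41×10^-12/6.64×10^-26) = 1.49×10^7 m/s.
r = mv/(qB) = (6.64×10^-26)(1.49×10^7) / [(1×1.60×10^-19)(4.73×10^-3)] = 1310 m.

r ≈ 1.31 km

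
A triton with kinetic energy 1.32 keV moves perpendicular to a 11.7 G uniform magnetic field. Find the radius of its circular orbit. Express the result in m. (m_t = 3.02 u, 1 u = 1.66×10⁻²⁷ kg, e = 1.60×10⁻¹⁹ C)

r ≈ 7.77 m

Convert the energy: K = 1.32 keV = 2.11×10^-16 J.
v = √(2K/m) = √(2·2.11×10^-16/5.01×10^-27) = 2.90×10^5 m/s.
r = mv/(qB) = (5.01×10^-27)(2.90×10^5) / [(1×1.60×10^-19)(1.17×10^-3)] = 7.77 m.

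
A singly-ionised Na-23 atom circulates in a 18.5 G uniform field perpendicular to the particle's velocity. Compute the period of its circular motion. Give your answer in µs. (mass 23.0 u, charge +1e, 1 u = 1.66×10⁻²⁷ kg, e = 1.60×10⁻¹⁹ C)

T ≈ 810 µs

The cyclotron period is independent of speed: T = 2πm/(qB).
T = 2π(3.82×10^-26) / [(1×1.60×10^-19)(1.85×10^-3)] = 8.10×10^-4 s.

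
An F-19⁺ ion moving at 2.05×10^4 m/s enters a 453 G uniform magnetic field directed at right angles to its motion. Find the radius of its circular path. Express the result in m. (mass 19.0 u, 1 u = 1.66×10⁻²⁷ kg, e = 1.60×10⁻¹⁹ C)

r ≈ 0.0892 m

The magnetic force provides the centripetal force: qvB = mv²/r, so r = mv/(qB).
r = (3.15×10^-26 kg)(2.05×10^4 m/s) / [(1×1.60×10^-19 C)(0.0453 T)] = 0.0892 m.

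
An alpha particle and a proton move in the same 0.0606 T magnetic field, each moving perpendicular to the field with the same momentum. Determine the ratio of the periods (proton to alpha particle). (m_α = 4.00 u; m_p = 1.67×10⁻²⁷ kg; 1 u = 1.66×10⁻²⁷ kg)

T = 2πm/(qB) is independent of speed, so T₂/T₁ = (m₂/q₂)/(m₁/q₁).
T_{proton}/T_{alpha particle} = (1.67×10^-27/1e) / (6.64×10^-27/2e) = 0.503.

ratio ≈ 0.503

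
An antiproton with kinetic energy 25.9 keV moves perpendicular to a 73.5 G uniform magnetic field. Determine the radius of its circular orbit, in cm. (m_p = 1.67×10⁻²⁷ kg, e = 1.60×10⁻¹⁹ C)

r ≈ 316 cm

Convert the energy: K = 25.9 keV = 4.14×10^-15 J.
v = √(2K/m) = √(2·4.14×10^-15/1.67×10^-27) = 2.23×10^6 m/s.
r = mv/(qB) = (1.67×10^-27)(2.23×10^6) / [(1×1.60×10^-19)(7.35×10^-3)] = 3.16 m.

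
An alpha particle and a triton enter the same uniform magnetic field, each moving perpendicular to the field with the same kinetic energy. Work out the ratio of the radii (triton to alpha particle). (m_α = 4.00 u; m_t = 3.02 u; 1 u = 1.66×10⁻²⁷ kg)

r = √(2mK)/(qB) ⇒ at equal K, r ∝ √m/q.
r_{triton}/r_{alpha particle} = 1.74.

ratio ≈ 1.74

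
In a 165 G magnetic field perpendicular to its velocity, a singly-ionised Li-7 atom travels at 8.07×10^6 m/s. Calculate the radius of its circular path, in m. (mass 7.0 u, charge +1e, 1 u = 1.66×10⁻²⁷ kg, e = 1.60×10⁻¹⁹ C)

r ≈ 35.5 m

The magnetic force provides the centripetal force: qvB = mv²/r, so r = mv/(qB).
r = (1.16×10^-26 kg)(8.07×10^6 m/s) / [(1×1.60×10^-19 C)(0.0165 T)] = 35.5 m.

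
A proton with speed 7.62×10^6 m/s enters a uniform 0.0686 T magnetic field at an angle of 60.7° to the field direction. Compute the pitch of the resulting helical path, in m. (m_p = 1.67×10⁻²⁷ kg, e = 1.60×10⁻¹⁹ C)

pitch ≈ 3.56 m

The velocity component along B is v∥ = v cos60.7° = 3.73×10^6 m/s.
The cyclotron period T = 2πm/(qB) = 9.56×10^-7 s is set by m, q, B alone.
Pitch = v∥·T = (3.73×10^6)(9.56×10^-7) = 3.56 m.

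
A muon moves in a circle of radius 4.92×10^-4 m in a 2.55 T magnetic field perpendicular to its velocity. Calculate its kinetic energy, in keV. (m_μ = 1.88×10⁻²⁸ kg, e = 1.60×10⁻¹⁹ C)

K ≈ 0.670 keV

v = qBr/m = (1×1.60×10^-19)(2.55)(4.92×10^-4) / (1.88×10^-28) = 1.07×10^6 m/s.
K = ½mv² = 0.5·(1.88×10^-28)·(1.07×10^6)² = 1.07×10^-16 J = 0.670 keV.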